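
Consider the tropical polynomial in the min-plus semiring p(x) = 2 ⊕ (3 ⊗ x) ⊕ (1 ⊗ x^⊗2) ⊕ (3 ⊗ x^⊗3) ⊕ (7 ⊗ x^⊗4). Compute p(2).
p(2) = 2

A tropical monomial a ⊗ x^⊗i evaluates to a + i · x. Evaluating each term at x = 2:
  Term 0 contributes 2 + 0 · 2 = 2
  Term 1 contributes 3 + 1 · 2 = 5
  Term 2 contributes 1 + 2 · 2 = 5
  Term 3 contributes 3 + 3 · 2 = 9
  Term 4 contributes 7 + 4 · 2 = 15
p(2) = ⊕ of these = min[2, 5, 5, 9, 15] = 2.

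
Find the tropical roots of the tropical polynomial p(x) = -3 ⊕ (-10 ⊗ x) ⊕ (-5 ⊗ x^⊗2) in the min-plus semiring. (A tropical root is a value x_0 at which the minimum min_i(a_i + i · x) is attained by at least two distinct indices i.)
Roots: {-5, 7}

Each tropical root is a break point of the lower envelope of the lines y = a_i + i · x (there are 3 lines, with slopes 0, 1, ..., 2). Only the lines that attain the minimum somewhere contribute to roots; other lines are dominated. Here the surviving (envelope) indices are i = 2, i = 1, i = 0.
Intersections between consecutive envelope lines give the roots: for adjacent envelope indices i < j the intersection is x = (a_i − a_j) / (j − i). Reading off the sorted break points: {-5, 7}.
Verification: at each break x_0, at least two indices attain the minimum of min_i(a_i + i · x_0).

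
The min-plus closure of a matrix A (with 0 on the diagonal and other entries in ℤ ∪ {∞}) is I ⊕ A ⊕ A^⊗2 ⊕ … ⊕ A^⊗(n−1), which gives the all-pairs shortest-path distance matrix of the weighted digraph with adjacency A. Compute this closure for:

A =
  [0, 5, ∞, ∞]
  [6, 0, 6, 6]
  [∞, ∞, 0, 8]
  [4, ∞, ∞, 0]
Closure =
  [0, 5, 11, 11]
  [6, 0, 6, 6]
  [12, 17, 0, 8]
  [4, 9, 15, 0]

This is the Floyd-Warshall all-pairs shortest-path computation. For each intermediate vertex k = 0, 1, …, 3, update dist[i][j] ← min(dist[i][j], dist[i][k] + dist[k][j]). The final matrix gives, for each (i, j), the minimum total weight of any directed path from i to j (possibly empty when i = j).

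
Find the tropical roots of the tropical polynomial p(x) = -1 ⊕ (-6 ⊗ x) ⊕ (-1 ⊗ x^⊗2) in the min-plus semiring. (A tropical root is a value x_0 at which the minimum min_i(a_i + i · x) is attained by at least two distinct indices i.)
Roots: {-5, 5}

Each tropical root is a break point of the lower envelope of the lines y = a_i + i · x (there are 3 lines, with slopes 0, 1, ..., 2). Only the lines that attain the minimum somewhere contribute to roots; other lines are dominated. Here the surviving (envelope) indices are i = 2, i = 1, i = 0.
Intersections between consecutive envelope lines give the roots: for adjacent envelope indices i < j the intersection is x = (a_i − a_j) / (j − i). Reading off the sorted break points: {-5, 5}.
Verification: at each break x_0, at least two indices attain the minimum of min_i(a_i + i · x_0).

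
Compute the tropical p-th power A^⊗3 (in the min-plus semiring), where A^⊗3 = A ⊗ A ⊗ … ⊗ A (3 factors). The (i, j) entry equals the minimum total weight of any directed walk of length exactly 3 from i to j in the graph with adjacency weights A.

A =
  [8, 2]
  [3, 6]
A^⊗3 =
  [11, 7]
  [8, 11]

Each entry (A^⊗3)_ij equals the minimum over all length-3 walks i = v_0 → v_1 → … → v_3 = j of Σ_t A[v_t][v_{t+1}]. For example, for (i, j) = (0, 1) we minimise over 4 possible intermediate vertex sequences; the minimum is 7, attained along the walk 0 → 1 → 0 → 1.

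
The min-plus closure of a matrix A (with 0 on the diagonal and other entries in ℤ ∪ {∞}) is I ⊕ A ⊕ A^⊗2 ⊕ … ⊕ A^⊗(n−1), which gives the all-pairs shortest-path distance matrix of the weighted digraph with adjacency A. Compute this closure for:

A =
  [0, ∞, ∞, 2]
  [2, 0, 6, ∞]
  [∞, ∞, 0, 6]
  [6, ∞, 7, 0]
Closure =
  [0, ∞, 9, 2]
  [2, 0, 6, 4]
  [12, ∞, 0, 6]
  [6, ∞, 7, 0]

This is the Floyd-Warshall all-pairs shortest-path computation. For each intermediate vertex k = 0, 1, …, 3, update dist[i][j] ← min(dist[i][j], dist[i][k] + dist[k][j]). The final matrix gives, for each (i, j), the minimum total weight of any directed path from i to j (possibly empty when i = j).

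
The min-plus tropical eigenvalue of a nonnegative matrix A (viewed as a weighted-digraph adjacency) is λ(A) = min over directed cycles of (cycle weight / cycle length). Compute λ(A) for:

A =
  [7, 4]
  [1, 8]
λ(A) = 5/2

Enumerate directed cycles and compute their means (weight / length). Sample:
  cycle 0 → 0: weight = 7, length = 1, mean = 7/1 ≈ 7.000
  cycle 1 → 1: weight = 8, length = 1, mean = 8/1 ≈ 8.000
  cycle 0 → 1 → 0: weight = 5, length = 2, mean = 5/2 ≈ 2.500
  cycle 1 → 0 → 1: weight = 5, length = 2, mean = 5/2 ≈ 2.500
Minimum mean = 2.500, attained e.g. along the cycle 0 → 1 → 0 with weight 5 and length 2. So λ(A) = 5/2 = 5/2.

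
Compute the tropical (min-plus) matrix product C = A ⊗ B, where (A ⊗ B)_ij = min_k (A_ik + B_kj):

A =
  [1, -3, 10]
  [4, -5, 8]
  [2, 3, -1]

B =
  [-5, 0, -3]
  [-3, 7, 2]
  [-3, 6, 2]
A ⊗ B =
  [-6, 1, -2]
  [-8, 2, -3]
  [-4, 2, -1]

Apply the min-plus product entry-by-entry:
  C[0][0] = min over k of (A[0][0] + B[0][0] = 1 + -5 = -4, A[0][1] + B[1][0] = -3 + -3 = -6, A[0][2] + B[2][0] = 10 + -3 = 7) = -6 (attained at k = 1)
  C[0][1] = min over k of (A[0][0] + B[0][1] = 1 + 0 = 1, A[0][1] + B[1][1] = -3 + 7 = 4, A[0][2] + B[2][1] = 10 + 6 = 16) = 1 (attained at k = 0)
  C[0][2] = min over k of (A[0][0] + B[0][2] = 1 + -3 = -2, A[0][1] + B[1][2] = -3 + 2 = -1, A[0][2] + B[2][2] = 10 + 2 = 12) = -2 (attained at k = 0)
  C[1][0] = min over k of (A[1][0] + B[0][0] = 4 + -5 = -1, A[1][1] + B[1][0] = -5 + -3 = -8, A[1][2] + B[2][0] = 8 + -3 = 5) = -8 (attained at k = 1)
  C[1][1] = min over k of (A[1][0] + B[0][1] = 4 + 0 = 4, A[1][1] + B[1][1] = -5 + 7 = 2, A[1][2] + B[2][1] = 8 + 6 = 14) = 2 (attained at k = 1)
  C[1][2] = min over k of (A[1][0] + B[0][2] = 4 + -3 = 1, A[1][1] + B[1][2] = -5 + 2 = -3, A[1][2] + B[2][2] = 8 + 2 = 10) = -3 (attained at k = 1)
  C[2][0] = min over k of (A[2][0] + B[0][0] = 2 + -5 = -3, A[2][1] + B[1][0] = 3 + -3 = 0, A[2][2] + B[2][0] = -1 + -3 = -4) = -4 (attained at k = 2)
  C[2][1] = min over k of (A[2][0] + B[0][1] = 2 + 0 = 2, A[2][1] + B[1][1] = 3 + 7 = 10, A[2][2] + B[2][1] = -1 + 6 = 5) = 2 (attained at k = 0)
  C[2][2] = min over k of (A[2][0] + B[0][2] = 2 + -3 = -1, A[2][1] + B[1][2] = 3 + 2 = 5, A[2][2] + B[2][2] = -1 + 2 = 1) = -1 (attained at k = 0)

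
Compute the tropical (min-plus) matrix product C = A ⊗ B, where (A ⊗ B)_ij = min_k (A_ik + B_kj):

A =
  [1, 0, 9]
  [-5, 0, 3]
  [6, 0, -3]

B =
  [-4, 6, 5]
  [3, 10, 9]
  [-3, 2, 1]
A ⊗ B =
  [-3, 7, 6]
  [-9, 1, 0]
  [-6, -1, -2]

Apply the min-plus product entry-by-entry:
  C[0][0] = min over k of (A[0][0] + B[0][0] = 1 + -4 = -3, A[0][1] + B[1][0] = 0 + 3 = 3, A[0][2] + B[2][0] = 9 + -3 = 6) = -3 (attained at k = 0)
  C[0][1] = min over k of (A[0][0] + B[0][1] = 1 + 6 = 7, A[0][1] + B[1][1] = 0 + 10 = 10, A[0][2] + B[2][1] = 9 + 2 = 11) = 7 (attained at k = 0)
  C[0][2] = min over k of (A[0][0] + B[0][2] = 1 + 5 = 6, A[0][1] + B[1][2] = 0 + 9 = 9, A[0][2] + B[2][2] = 9 + 1 = 10) = 6 (attained at k = 0)
  C[1][0] = min over k of (A[1][0] + B[0][0] = -5 + -4 = -9, A[1][1] + B[1][0] = 0 + 3 = 3, A[1][2] + B[2][0] = 3 + -3 = 0) = -9 (attained at k = 0)
  C[1][1] = min over k of (A[1][0] + B[0][1] = -5 + 6 = 1, A[1][1] + B[1][1] = 0 + 10 = 10, A[1][2] + B[2][1] = 3 + 2 = 5) = 1 (attained at k = 0)
  C[1][2] = min over k of (A[1][0] + B[0][2] = -5 + 5 = 0, A[1][1] + B[1][2] = 0 + 9 = 9, A[1][2] + B[2][2] = 3 + 1 = 4) = 0 (attained at k = 0)
  C[2][0] = min over k of (A[2][0] + B[0][0] = 6 + -4 = 2, A[2][1] + B[1][0] = 0 + 3 = 3, A[2][2] + B[2][0] = -3 + -3 = -6) = -6 (attained at k = 2)
  C[2][1] = min over k of (A[2][0] + B[0][1] = 6 + 6 = 12, A[2][1] + B[1][1] = 0 + 10 = 10, A[2][2] + B[2][1] = -3 + 2 = -1) = -1 (attained at k = 2)
  C[2][2] = min over k of (A[2][0] + B[0][2] = 6 + 5 = 11, A[2][1] + B[1][2] = 0 + 9 = 9, A[2][2] + B[2][2] = -3 + 1 = -2) = -2 (attained at k = 2)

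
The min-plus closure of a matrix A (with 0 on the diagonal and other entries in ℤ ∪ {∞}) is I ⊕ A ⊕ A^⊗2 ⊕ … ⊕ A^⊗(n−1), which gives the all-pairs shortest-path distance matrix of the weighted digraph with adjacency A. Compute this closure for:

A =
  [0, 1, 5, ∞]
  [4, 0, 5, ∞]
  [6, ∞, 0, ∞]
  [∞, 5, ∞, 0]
Closure =
  [0, 1, 5, ∞]
  [4, 0, 5, ∞]
  [6, 7, 0, ∞]
  [9, 5, 10, 0]

This is the Floyd-Warshall all-pairs shortest-path computation. For each intermediate vertex k = 0, 1, …, 3, update dist[i][j] ← min(dist[i][j], dist[i][k] + dist[k][j]). The final matrix gives, for each (i, j), the minimum total weight of any directed path from i to j (possibly empty when i = j).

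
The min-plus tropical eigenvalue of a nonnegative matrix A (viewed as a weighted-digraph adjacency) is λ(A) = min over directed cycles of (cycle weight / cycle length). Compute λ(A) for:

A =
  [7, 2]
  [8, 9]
λ(A) = 5

Enumerate directed cycles and compute their means (weight / length). Sample:
  cycle 0 → 0: weight = 7, length = 1, mean = 7/1 ≈ 7.000
  cycle 1 → 1: weight = 9, length = 1, mean = 9/1 ≈ 9.000
  cycle 0 → 1 → 0: weight = 10, length = 2, mean = 10/2 ≈ 5.000
  cycle 1 → 0 → 1: weight = 10, length = 2, mean = 10/2 ≈ 5.000
Minimum mean = 5.000, attained e.g. along the cycle 0 → 1 → 0 with weight 10 and length 2. So λ(A) = 10/2 = 5.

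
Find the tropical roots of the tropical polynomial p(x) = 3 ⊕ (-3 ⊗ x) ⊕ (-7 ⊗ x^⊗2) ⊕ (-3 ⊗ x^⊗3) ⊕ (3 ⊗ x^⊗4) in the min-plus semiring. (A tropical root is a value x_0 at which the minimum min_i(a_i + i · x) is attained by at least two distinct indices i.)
Roots: {-6, -4, 4, 6}

Each tropical root is a break point of the lower envelope of the lines y = a_i + i · x (there are 5 lines, with slopes 0, 1, ..., 4). Only the lines that attain the minimum somewhere contribute to roots; other lines are dominated. Here the surviving (envelope) indices are i = 4, i = 3, i = 2, i = 1, i = 0.
Intersections between consecutive envelope lines give the roots: for adjacent envelope indices i < j the intersection is x = (a_i − a_j) / (j − i). Reading off the sorted break points: {-6, -4, 4, 6}.
Verification: at each break x_0, at least two indices attain the minimum of min_i(a_i + i · x_0).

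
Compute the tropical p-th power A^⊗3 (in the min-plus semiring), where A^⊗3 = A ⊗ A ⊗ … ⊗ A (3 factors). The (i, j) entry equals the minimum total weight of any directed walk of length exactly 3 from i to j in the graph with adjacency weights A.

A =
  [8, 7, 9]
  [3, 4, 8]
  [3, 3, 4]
A^⊗3 =
  [14, 15, 17]
  [11, 12, 16]
  [10, 11, 12]

Each entry (A^⊗3)_ij equals the minimum over all length-3 walks i = v_0 → v_1 → … → v_3 = j of Σ_t A[v_t][v_{t+1}]. For example, for (i, j) = (0, 2) we minimise over 9 possible intermediate vertex sequences; the minimum is 17, attained along the walk 0 → 2 → 2 → 2.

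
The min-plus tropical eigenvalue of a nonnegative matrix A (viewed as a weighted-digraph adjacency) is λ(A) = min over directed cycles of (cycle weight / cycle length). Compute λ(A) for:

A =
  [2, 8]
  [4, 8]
λ(A) = 2

Enumerate directed cycles and compute their means (weight / length). Sample:
  cycle 0 → 0: weight = 2, length = 1, mean = 2/1 ≈ 2.000
  cycle 1 → 1: weight = 8, length = 1, mean = 8/1 ≈ 8.000
  cycle 0 → 1 → 0: weight = 12, length = 2, mean = 12/2 ≈ 6.000
  cycle 1 → 0 → 1: weight = 12, length = 2, mean = 12/2 ≈ 6.000
Minimum mean = 2.000, attained e.g. along the cycle 0 → 0 with weight 2 and length 1. So λ(A) = 2/1 = 2.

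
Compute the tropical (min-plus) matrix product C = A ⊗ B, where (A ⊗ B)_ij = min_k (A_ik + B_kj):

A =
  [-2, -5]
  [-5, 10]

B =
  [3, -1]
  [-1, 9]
A ⊗ B =
  [-6, -3]
  [-2, -6]

Apply the min-plus product entry-by-entry:
  C[0][0] = min over k of (A[0][0] + B[0][0] = -2 + 3 = 1, A[0][1] + B[1][0] = -5 + -1 = -6) = -6 (attained at k = 1)
  C[0][1] = min over k of (A[0][0] + B[0][1] = -2 + -1 = -3, A[0][1] + B[1][1] = -5 + 9 = 4) = -3 (attained at k = 0)
  C[1][0] = min over k of (A[1][0] + B[0][0] = -5 + 3 = -2, A[1][1] + B[1][0] = 10 + -1 = 9) = -2 (attained at k = 0)
  C[1][1] = min over k of (A[1][0] + B[0][1] = -5 + -1 = -6, A[1][1] + B[1][1] = 10 + 9 = 19) = -6 (attained at k = 0)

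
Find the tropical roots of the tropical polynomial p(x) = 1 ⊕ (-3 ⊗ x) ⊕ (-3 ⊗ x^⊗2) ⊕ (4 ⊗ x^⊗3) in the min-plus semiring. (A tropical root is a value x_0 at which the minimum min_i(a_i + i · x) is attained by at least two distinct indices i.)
Roots: {-7, 0, 4}

Each tropical root is a break point of the lower envelope of the lines y = a_i + i · x (there are 4 lines, with slopes 0, 1, ..., 3). Only the lines that attain the minimum somewhere contribute to roots; other lines are dominated. Here the surviving (envelope) indices are i = 3, i = 2, i = 1, i = 0.
Intersections between consecutive envelope lines give the roots: for adjacent envelope indices i < j the intersection is x = (a_i − a_j) / (j − i). Reading off the sorted break points: {-7, 0, 4}.
Verification: at each break x_0, at least two indices attain the minimum of min_i(a_i + i · x_0).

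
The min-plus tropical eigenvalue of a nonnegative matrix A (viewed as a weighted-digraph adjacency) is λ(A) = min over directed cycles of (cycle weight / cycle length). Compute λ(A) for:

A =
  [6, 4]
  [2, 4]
λ(A) = 3

Enumerate directed cycles and compute their means (weight / length). Sample:
  cycle 0 → 0: weight = 6, length = 1, mean = 6/1 ≈ 6.000
  cycle 1 → 1: weight = 4, length = 1, mean = 4/1 ≈ 4.000
  cycle 0 → 1 → 0: weight = 6, length = 2, mean = 6/2 ≈ 3.000
  cycle 1 → 0 → 1: weight = 6, length = 2, mean = 6/2 ≈ 3.000
Minimum mean = 3.000, attained e.g. along the cycle 0 → 1 → 0 with weight 6 and length 2. So λ(A) = 6/2 = 3.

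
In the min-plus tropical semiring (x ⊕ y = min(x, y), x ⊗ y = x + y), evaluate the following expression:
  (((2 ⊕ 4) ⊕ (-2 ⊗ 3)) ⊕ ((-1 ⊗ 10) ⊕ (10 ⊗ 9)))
(((2 ⊕ 4) ⊕ (-2 ⊗ 3)) ⊕ ((-1 ⊗ 10) ⊕ (10 ⊗ 9))) = 1

Expand innermost to outermost. Recall ⊕ takes the minimum of its arguments and ⊗ takes their sum. Working out the expression (((2 ⊕ 4) ⊕ (-2 ⊗ 3)) ⊕ ((-1 ⊗ 10) ⊕ (10 ⊗ 9))) gives 1.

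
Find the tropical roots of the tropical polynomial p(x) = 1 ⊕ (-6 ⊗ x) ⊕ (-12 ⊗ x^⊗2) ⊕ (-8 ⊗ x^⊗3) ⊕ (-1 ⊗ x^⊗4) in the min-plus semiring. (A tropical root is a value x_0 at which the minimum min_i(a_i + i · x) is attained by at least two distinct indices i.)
Roots: {-7, -4, 6, 7}

Each tropical root is a break point of the lower envelope of the lines y = a_i + i · x (there are 5 lines, with slopes 0, 1, ..., 4). Only the lines that attain the minimum somewhere contribute to roots; other lines are dominated. Here the surviving (envelope) indices are i = 4, i = 3, i = 2, i = 1, i = 0.
Intersections between consecutive envelope lines give the roots: for adjacent envelope indices i < j the intersection is x = (a_i − a_j) / (j − i). Reading off the sorted break points: {-7, -4, 6, 7}.
Verification: at each break x_0, at least two indices attain the minimum of min_i(a_i + i · x_0).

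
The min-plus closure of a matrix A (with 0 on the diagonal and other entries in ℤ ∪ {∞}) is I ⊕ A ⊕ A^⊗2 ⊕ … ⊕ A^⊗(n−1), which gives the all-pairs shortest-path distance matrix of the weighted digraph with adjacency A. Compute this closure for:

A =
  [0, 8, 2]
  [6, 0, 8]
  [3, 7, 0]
Closure =
  [0, 8, 2]
  [6, 0, 8]
  [3, 7, 0]

This is the Floyd-Warshall all-pairs shortest-path computation. For each intermediate vertex k = 0, 1, …, 2, update dist[i][j] ← min(dist[i][j], dist[i][k] + dist[k][j]). The final matrix gives, for each (i, j), the minimum total weight of any directed path from i to j (possibly empty when i = j).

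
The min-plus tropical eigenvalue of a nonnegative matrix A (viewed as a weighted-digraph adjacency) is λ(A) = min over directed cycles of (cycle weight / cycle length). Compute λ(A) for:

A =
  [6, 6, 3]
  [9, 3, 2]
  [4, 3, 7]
λ(A) = 5/2

Enumerate directed cycles and compute their means (weight / length). Sample:
  cycle 0 → 0: weight = 6, length = 1, mean = 6/1 ≈ 6.000
  cycle 1 → 1: weight = 3, length = 1, mean = 3/1 ≈ 3.000
  cycle 2 → 2: weight = 7, length = 1, mean = 7/1 ≈ 7.000
  cycle 0 → 1 → 0: weight = 15, length = 2, mean = 15/2 ≈ 7.500
  cycle 0 → 2 → 0: weight = 7, length = 2, mean = 7/2 ≈ 3.500
  cycle 1 → 0 → 1: weight = 15, length = 2, mean = 15/2 ≈ 7.500
Minimum mean = 2.500, attained e.g. along the cycle 1 → 2 → 1 with weight 5 and length 2. So λ(A) = 5/2 = 5/2.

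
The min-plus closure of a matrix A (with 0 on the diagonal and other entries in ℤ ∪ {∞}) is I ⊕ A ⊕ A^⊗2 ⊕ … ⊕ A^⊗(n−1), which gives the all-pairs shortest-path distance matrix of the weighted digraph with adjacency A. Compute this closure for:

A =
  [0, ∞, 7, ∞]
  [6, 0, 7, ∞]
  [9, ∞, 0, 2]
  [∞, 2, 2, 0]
Closure =
  [0, 11, 7, 9]
  [6, 0, 7, 9]
  [9, 4, 0, 2]
  [8, 2, 2, 0]

This is the Floyd-Warshall all-pairs shortest-path computation. For each intermediate vertex k = 0, 1, …, 3, update dist[i][j] ← min(dist[i][j], dist[i][k] + dist[k][j]). The final matrix gives, for each (i, j), the minimum total weight of any directed path from i to j (possibly empty when i = j).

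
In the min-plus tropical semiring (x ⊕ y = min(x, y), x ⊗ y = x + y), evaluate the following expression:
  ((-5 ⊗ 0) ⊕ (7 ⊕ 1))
((-5 ⊗ 0) ⊕ (7 ⊕ 1)) = -5

Expand innermost to outermost. Recall ⊕ takes the minimum of its arguments and ⊗ takes their sum. Working out the expression ((-5 ⊗ 0) ⊕ (7 ⊕ 1)) gives -5.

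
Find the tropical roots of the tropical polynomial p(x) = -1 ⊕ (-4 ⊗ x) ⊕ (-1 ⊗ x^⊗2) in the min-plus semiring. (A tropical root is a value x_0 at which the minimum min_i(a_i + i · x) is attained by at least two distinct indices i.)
Roots: {-3, 3}

Each tropical root is a break point of the lower envelope of the lines y = a_i + i · x (there are 3 lines, with slopes 0, 1, ..., 2). Only the lines that attain the minimum somewhere contribute to roots; other lines are dominated. Here the surviving (envelope) indices are i = 2, i = 1, i = 0.
Intersections between consecutive envelope lines give the roots: for adjacent envelope indices i < j the intersection is x = (a_i − a_j) / (j − i). Reading off the sorted break points: {-3, 3}.
Verification: at each break x_0, at least two indices attain the minimum of min_i(a_i + i · x_0).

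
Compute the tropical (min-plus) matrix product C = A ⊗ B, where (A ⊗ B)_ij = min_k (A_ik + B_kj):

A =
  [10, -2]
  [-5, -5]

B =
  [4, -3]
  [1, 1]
A ⊗ B =
  [-1, -1]
  [-4, -8]

Apply the min-plus product entry-by-entry:
  C[0][0] = min over k of (A[0][0] + B[0][0] = 10 + 4 = 14, A[0][1] + B[1][0] = -2 + 1 = -1) = -1 (attained at k = 1)
  C[0][1] = min over k of (A[0][0] + B[0][1] = 10 + -3 = 7, A[0][1] + B[1][1] = -2 + 1 = -1) = -1 (attained at k = 1)
  C[1][0] = min over k of (A[1][0] + B[0][0] = -5 + 4 = -1, A[1][1] + B[1][0] = -5 + 1 = -4) = -4 (attained at k = 1)
  C[1][1] = min over k of (A[1][0] + B[0][1] = -5 + -3 = -8, A[1][1] + B[1][1] = -5 + 1 = -4) = -8 (attained at k = 0)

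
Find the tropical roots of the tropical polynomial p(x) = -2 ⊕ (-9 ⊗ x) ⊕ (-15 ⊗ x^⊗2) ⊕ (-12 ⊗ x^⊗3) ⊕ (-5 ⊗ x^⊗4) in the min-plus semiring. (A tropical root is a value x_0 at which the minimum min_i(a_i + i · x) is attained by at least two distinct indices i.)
Roots: {-7, -3, 6, 7}

Each tropical root is a break point of the lower envelope of the lines y = a_i + i · x (there are 5 lines, with slopes 0, 1, ..., 4). Only the lines that attain the minimum somewhere contribute to roots; other lines are dominated. Here the surviving (envelope) indices are i = 4, i = 3, i = 2, i = 1, i = 0.
Intersections between consecutive envelope lines give the roots: for adjacent envelope indices i < j the intersection is x = (a_i − a_j) / (j − i). Reading off the sorted break points: {-7, -3, 6, 7}.
Verification: at each break x_0, at least two indices attain the minimum of min_i(a_i + i · x_0).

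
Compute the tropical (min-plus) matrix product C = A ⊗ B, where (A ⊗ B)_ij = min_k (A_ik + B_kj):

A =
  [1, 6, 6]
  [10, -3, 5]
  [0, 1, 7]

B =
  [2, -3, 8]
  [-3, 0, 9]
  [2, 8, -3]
A ⊗ B =
  [3, -2, 3]
  [-6, -3, 2]
  [-2, -3, 4]

Apply the min-plus product entry-by-entry:
  C[0][0] = min over k of (A[0][0] + B[0][0] = 1 + 2 = 3, A[0][1] + B[1][0] = 6 + -3 = 3, A[0][2] + B[2][0] = 6 + 2 = 8) = 3 (attained at k = 0)
  C[0][1] = min over k of (A[0][0] + B[0][1] = 1 + -3 = -2, A[0][1] + B[1][1] = 6 + 0 = 6, A[0][2] + B[2][1] = 6 + 8 = 14) = -2 (attained at k = 0)
  C[0][2] = min over k of (A[0][0] + B[0][2] = 1 + 8 = 9, A[0][1] + B[1][2] = 6 + 9 = 15, A[0][2] + B[2][2] = 6 + -3 = 3) = 3 (attained at k = 2)
  C[1][0] = min over k of (A[1][0] + B[0][0] = 10 + 2 = 12, A[1][1] + B[1][0] = -3 + -3 = -6, A[1][2] + B[2][0] = 5 + 2 = 7) = -6 (attained at k = 1)
  C[1][1] = min over k of (A[1][0] + B[0][1] = 10 + -3 = 7, A[1][1] + B[1][1] = -3 + 0 = -3, A[1][2] + B[2][1] = 5 + 8 = 13) = -3 (attained at k = 1)
  C[1][2] = min over k of (A[1][0] + B[0][2] = 10 + 8 = 18, A[1][1] + B[1][2] = -3 + 9 = 6, A[1][2] + B[2][2] = 5 + -3 = 2) = 2 (attained at k = 2)
  C[2][0] = min over k of (A[2][0] + B[0][0] = 0 + 2 = 2, A[2][1] + B[1][0] = 1 + -3 = -2, A[2][2] + B[2][0] = 7 + 2 = 9) = -2 (attained at k = 1)
  C[2][1] = min over k of (A[2][0] + B[0][1] = 0 + -3 = -3, A[2][1] + B[1][1] = 1 + 0 = 1, A[2][2] + B[2][1] = 7 + 8 = 15) = -3 (attained at k = 0)
  C[2][2] = min over k of (A[2][0] + B[0][2] = 0 + 8 = 8, A[2][1] + B[1][2] = 1 + 9 = 10, A[2][2] + B[2][2] = 7 + -3 = 4) = 4 (attained at k = 2)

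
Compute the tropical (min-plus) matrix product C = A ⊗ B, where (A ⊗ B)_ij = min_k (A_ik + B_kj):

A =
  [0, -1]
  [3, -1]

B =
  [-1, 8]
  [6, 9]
A ⊗ B =
  [-1, 8]
  [2, 8]

Apply the min-plus product entry-by-entry:
  C[0][0] = min over k of (A[0][0] + B[0][0] = 0 + -1 = -1, A[0][1] + B[1][0] = -1 + 6 = 5) = -1 (attained at k = 0)
  C[0][1] = min over k of (A[0][0] + B[0][1] = 0 + 8 = 8, A[0][1] + B[1][1] = -1 + 9 = 8) = 8 (attained at k = 0)
  C[1][0] = min over k of (A[1][0] + B[0][0] = 3 + -1 = 2, A[1][1] + B[1][0] = -1 + 6 = 5) = 2 (attained at k = 0)
  C[1][1] = min over k of (A[1][0] + B[0][1] = 3 + 8 = 11, A[1][1] + B[1][1] = -1 + 9 = 8) = 8 (attained at k = 1)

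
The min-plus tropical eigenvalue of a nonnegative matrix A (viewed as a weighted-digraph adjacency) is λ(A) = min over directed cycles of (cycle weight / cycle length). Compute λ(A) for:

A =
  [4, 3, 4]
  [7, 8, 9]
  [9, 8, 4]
λ(A) = 4

Enumerate directed cycles and compute their means (weight / length). Sample:
  cycle 0 → 0: weight = 4, length = 1, mean = 4/1 ≈ 4.000
  cycle 1 → 1: weight = 8, length = 1, mean = 8/1 ≈ 8.000
  cycle 2 → 2: weight = 4, length = 1, mean = 4/1 ≈ 4.000
  cycle 0 → 1 → 0: weight = 10, length = 2, mean = 10/2 ≈ 5.000
  cycle 0 → 2 → 0: weight = 13, length = 2, mean = 13/2 ≈ 6.500
  cycle 1 → 0 → 1: weight = 10, length = 2, mean = 10/2 ≈ 5.000
Minimum mean = 4.000, attained e.g. along the cycle 0 → 0 with weight 4 and length 1. So λ(A) = 4/1 = 4.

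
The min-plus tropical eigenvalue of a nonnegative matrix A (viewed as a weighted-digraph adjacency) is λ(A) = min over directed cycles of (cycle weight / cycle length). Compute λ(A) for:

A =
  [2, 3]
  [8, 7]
λ(A) = 2

Enumerate directed cycles and compute their means (weight / length). Sample:
  cycle 0 → 0: weight = 2, length = 1, mean = 2/1 ≈ 2.000
  cycle 1 → 1: weight = 7, length = 1, mean = 7/1 ≈ 7.000
  cycle 0 → 1 → 0: weight = 11, length = 2, mean = 11/2 ≈ 5.500
  cycle 1 → 0 → 1: weight = 11, length = 2, mean = 11/2 ≈ 5.500
Minimum mean = 2.000, attained e.g. along the cycle 0 → 0 with weight 2 and length 1. So λ(A) = 2/1 = 2.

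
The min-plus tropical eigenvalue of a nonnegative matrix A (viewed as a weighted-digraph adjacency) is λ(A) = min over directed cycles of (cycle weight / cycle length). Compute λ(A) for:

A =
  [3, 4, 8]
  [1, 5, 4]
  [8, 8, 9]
λ(A) = 5/2

Enumerate directed cycles and compute their means (weight / length). Sample:
  cycle 0 → 0: weight = 3, length = 1, mean = 3/1 ≈ 3.000
  cycle 1 → 1: weight = 5, length = 1, mean = 5/1 ≈ 5.000
  cycle 2 → 2: weight = 9, length = 1, mean = 9/1 ≈ 9.000
  cycle 0 → 1 → 0: weight = 5, length = 2, mean = 5/2 ≈ 2.500
  cycle 0 → 2 → 0: weight = 16, length = 2, mean = 16/2 ≈ 8.000
  cycle 1 → 0 → 1: weight = 5, length = 2, mean = 5/2 ≈ 2.500
Minimum mean = 2.500, attained e.g. along the cycle 0 → 1 → 0 with weight 5 and length 2. So λ(A) = 5/2 = 5/2.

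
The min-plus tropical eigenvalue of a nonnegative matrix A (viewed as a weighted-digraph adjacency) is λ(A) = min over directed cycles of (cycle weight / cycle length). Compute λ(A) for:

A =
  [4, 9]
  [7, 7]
λ(A) = 4

Enumerate directed cycles and compute their means (weight / length). Sample:
  cycle 0 → 0: weight = 4, length = 1, mean = 4/1 ≈ 4.000
  cycle 1 → 1: weight = 7, length = 1, mean = 7/1 ≈ 7.000
  cycle 0 → 1 → 0: weight = 16, length = 2, mean = 16/2 ≈ 8.000
  cycle 1 → 0 → 1: weight = 16, length = 2, mean = 16/2 ≈ 8.000
Minimum mean = 4.000, attained e.g. along the cycle 0 → 0 with weight 4 and length 1. So λ(A) = 4/1 = 4.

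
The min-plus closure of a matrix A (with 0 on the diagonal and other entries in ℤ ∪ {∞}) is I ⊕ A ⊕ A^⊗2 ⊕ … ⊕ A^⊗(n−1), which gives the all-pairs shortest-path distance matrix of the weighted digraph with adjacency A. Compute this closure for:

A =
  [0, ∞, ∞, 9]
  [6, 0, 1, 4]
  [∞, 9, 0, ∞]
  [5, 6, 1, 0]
Closure =
  [0, 15, 10, 9]
  [6, 0, 1, 4]
  [15, 9, 0, 13]
  [5, 6, 1, 0]

This is the Floyd-Warshall all-pairs shortest-path computation. For each intermediate vertex k = 0, 1, …, 3, update dist[i][j] ← min(dist[i][j], dist[i][k] + dist[k][j]). The final matrix gives, for each (i, j), the minimum total weight of any directed path from i to j (possibly empty when i = j).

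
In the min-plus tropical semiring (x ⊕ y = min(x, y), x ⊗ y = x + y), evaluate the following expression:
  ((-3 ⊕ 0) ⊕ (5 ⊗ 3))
((-3 ⊕ 0) ⊕ (5 ⊗ 3)) = -3

Expand innermost to outermost. Recall ⊕ takes the minimum of its arguments and ⊗ takes their sum. Working out the expression ((-3 ⊕ 0) ⊕ (5 ⊗ 3)) gives -3.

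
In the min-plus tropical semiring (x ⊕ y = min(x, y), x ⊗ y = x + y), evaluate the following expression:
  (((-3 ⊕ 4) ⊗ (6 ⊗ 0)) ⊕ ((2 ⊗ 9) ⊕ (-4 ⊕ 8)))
(((-3 ⊕ 4) ⊗ (6 ⊗ 0)) ⊕ ((2 ⊗ 9) ⊕ (-4 ⊕ 8))) = -4

Expand innermost to outermost. Recall ⊕ takes the minimum of its arguments and ⊗ takes their sum. Working out the expression (((-3 ⊕ 4) ⊗ (6 ⊗ 0)) ⊕ ((2 ⊗ 9) ⊕ (-4 ⊕ 8))) gives -4.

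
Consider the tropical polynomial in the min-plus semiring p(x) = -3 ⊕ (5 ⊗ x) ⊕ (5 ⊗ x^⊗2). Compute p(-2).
p(-2) = -3

A tropical monomial a ⊗ x^⊗i evaluates to a + i · x. Evaluating each term at x = -2:
  Term 0 contributes -3 + 0 · -2 = -3
  Term 1 contributes 5 + 1 · -2 = 3
  Term 2 contributes 5 + 2 · -2 = 1
p(-2) = ⊕ of these = min[-3, 3, 1] = -3.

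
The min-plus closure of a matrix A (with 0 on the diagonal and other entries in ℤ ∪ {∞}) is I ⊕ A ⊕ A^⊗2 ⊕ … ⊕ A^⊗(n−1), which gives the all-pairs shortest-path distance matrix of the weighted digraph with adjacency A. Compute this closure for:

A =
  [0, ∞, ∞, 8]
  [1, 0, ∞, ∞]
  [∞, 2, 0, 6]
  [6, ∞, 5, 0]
Closure =
  [0, 15, 13, 8]
  [1, 0, 14, 9]
  [3, 2, 0, 6]
  [6, 7, 5, 0]

This is the Floyd-Warshall all-pairs shortest-path computation. For each intermediate vertex k = 0, 1, …, 3, update dist[i][j] ← min(dist[i][j], dist[i][k] + dist[k][j]). The final matrix gives, for each (i, j), the minimum total weight of any directed path from i to j (possibly empty when i = j).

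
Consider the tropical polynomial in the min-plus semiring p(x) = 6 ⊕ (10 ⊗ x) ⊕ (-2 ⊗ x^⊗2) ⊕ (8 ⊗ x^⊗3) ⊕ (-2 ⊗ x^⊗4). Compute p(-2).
p(-2) = -10

A tropical monomial a ⊗ x^⊗i evaluates to a + i · x. Evaluating each term at x = -2:
  Term 0 contributes 6 + 0 · -2 = 6
  Term 1 contributes 10 + 1 · -2 = 8
  Term 2 contributes -2 + 2 · -2 = -6
  Term 3 contributes 8 + 3 · -2 = 2
  Term 4 contributes -2 + 4 · -2 = -10
p(-2) = ⊕ of these = min[6, 8, -6, 2, -10] = -10.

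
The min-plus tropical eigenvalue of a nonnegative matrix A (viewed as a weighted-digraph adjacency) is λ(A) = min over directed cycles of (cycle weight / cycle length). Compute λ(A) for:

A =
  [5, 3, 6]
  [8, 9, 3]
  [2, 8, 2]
λ(A) = 2

Enumerate directed cycles and compute their means (weight / length). Sample:
  cycle 0 → 0: weight = 5, length = 1, mean = 5/1 ≈ 5.000
  cycle 1 → 1: weight = 9, length = 1, mean = 9/1 ≈ 9.000
  cycle 2 → 2: weight = 2, length = 1, mean = 2/1 ≈ 2.000
  cycle 0 → 1 → 0: weight = 11, length = 2, mean = 11/2 ≈ 5.500
  cycle 0 → 2 → 0: weight = 8, length = 2, mean = 8/2 ≈ 4.000
  cycle 1 → 0 → 1: weight = 11, length = 2, mean = 11/2 ≈ 5.500
Minimum mean = 2.000, attained e.g. along the cycle 2 → 2 with weight 2 and length 1. So λ(A) = 2/1 = 2.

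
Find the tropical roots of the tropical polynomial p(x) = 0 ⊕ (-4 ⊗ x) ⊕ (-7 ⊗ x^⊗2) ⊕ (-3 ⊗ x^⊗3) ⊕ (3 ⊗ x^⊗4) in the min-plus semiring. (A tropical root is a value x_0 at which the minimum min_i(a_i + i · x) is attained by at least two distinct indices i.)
Roots: {-6, -4, 3, 4}

Each tropical root is a break point of the lower envelope of the lines y = a_i + i · x (there are 5 lines, with slopes 0, 1, ..., 4). Only the lines that attain the minimum somewhere contribute to roots; other lines are dominated. Here the surviving (envelope) indices are i = 4, i = 3, i = 2, i = 1, i = 0.
Intersections between consecutive envelope lines give the roots: for adjacent envelope indices i < j the intersection is x = (a_i − a_j) / (j − i). Reading off the sorted break points: {-6, -4, 3, 4}.
Verification: at each break x_0, at least two indices attain the minimum of min_i(a_i + i · x_0).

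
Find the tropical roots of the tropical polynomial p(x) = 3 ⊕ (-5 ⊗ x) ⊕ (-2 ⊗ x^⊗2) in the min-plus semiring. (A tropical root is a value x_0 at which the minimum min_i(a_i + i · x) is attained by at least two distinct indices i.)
Roots: {-3, 8}

Each tropical root is a break point of the lower envelope of the lines y = a_i + i · x (there are 3 lines, with slopes 0, 1, ..., 2). Only the lines that attain the minimum somewhere contribute to roots; other lines are dominated. Here the surviving (envelope) indices are i = 2, i = 1, i = 0.
Intersections between consecutive envelope lines give the roots: for adjacent envelope indices i < j the intersection is x = (a_i − a_j) / (j − i). Reading off the sorted break points: {-3, 8}.
Verification: at each break x_0, at least two indices attain the minimum of min_i(a_i + i · x_0).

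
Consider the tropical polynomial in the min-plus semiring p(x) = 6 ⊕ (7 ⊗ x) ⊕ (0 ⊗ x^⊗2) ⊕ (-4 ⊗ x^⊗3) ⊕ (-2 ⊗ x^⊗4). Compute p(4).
p(4) = 6

A tropical monomial a ⊗ x^⊗i evaluates to a + i · x. Evaluating each term at x = 4:
  Term 0 contributes 6 + 0 · 4 = 6
  Term 1 contributes 7 + 1 · 4 = 11
  Term 2 contributes 0 + 2 · 4 = 8
  Term 3 contributes -4 + 3 · 4 = 8
  Term 4 contributes -2 + 4 · 4 = 14
p(4) = ⊕ of these = min[6, 11, 8, 8, 14] = 6.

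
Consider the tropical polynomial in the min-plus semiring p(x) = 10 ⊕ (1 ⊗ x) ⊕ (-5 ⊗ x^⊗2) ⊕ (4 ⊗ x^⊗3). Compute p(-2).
p(-2) = -9

A tropical monomial a ⊗ x^⊗i evaluates to a + i · x. Evaluating each term at x = -2:
  Term 0 contributes 10 + 0 · -2 = 10
  Term 1 contributes 1 + 1 · -2 = -1
  Term 2 contributes -5 + 2 · -2 = -9
  Term 3 contributes 4 + 3 · -2 = -2
p(-2) = ⊕ of these = min[10, -1, -9, -2] = -9.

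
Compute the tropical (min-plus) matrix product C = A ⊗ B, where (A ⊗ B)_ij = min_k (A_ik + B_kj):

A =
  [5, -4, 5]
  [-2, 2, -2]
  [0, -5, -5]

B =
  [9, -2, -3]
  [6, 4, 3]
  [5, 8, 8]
A ⊗ B =
  [2, 0, -1]
  [3, -4, -5]
  [0, -2, -3]

Apply the min-plus product entry-by-entry:
  C[0][0] = min over k of (A[0][0] + B[0][0] = 5 + 9 = 14, A[0][1] + B[1][0] = -4 + 6 = 2, A[0][2] + B[2][0] = 5 + 5 = 10) = 2 (attained at k = 1)
  C[0][1] = min over k of (A[0][0] + B[0][1] = 5 + -2 = 3, A[0][1] + B[1][1] = -4 + 4 = 0, A[0][2] + B[2][1] = 5 + 8 = 13) = 0 (attained at k = 1)
  C[0][2] = min over k of (A[0][0] + B[0][2] = 5 + -3 = 2, A[0][1] + B[1][2] = -4 + 3 = -1, A[0][2] + B[2][2] = 5 + 8 = 13) = -1 (attained at k = 1)
  C[1][0] = min over k of (A[1][0] + B[0][0] = -2 + 9 = 7, A[1][1] + B[1][0] = 2 + 6 = 8, A[1][2] + B[2][0] = -2 + 5 = 3) = 3 (attained at k = 2)
  C[1][1] = min over k of (A[1][0] + B[0][1] = -2 + -2 = -4, A[1][1] + B[1][1] = 2 + 4 = 6, A[1][2] + B[2][1] = -2 + 8 = 6) = -4 (attained at k = 0)
  C[1][2] = min over k of (A[1][0] + B[0][2] = -2 + -3 = -5, A[1][1] + B[1][2] = 2 + 3 = 5, A[1][2] + B[2][2] = -2 + 8 = 6) = -5 (attained at k = 0)
  C[2][0] = min over k of (A[2][0] + B[0][0] = 0 + 9 = 9, A[2][1] + B[1][0] = -5 + 6 = 1, A[2][2] + B[2][0] = -5 + 5 = 0) = 0 (attained at k = 2)
  C[2][1] = min over k of (A[2][0] + B[0][1] = 0 + -2 = -2, A[2][1] + B[1][1] = -5 + 4 = -1, A[2][2] + B[2][1] = -5 + 8 = 3) = -2 (attained at k = 0)
  C[2][2] = min over k of (A[2][0] + B[0][2] = 0 + -3 = -3, A[2][1] + B[1][2] = -5 + 3 = -2, A[2][2] + B[2][2] = -5 + 8 = 3) = -3 (attained at k = 0)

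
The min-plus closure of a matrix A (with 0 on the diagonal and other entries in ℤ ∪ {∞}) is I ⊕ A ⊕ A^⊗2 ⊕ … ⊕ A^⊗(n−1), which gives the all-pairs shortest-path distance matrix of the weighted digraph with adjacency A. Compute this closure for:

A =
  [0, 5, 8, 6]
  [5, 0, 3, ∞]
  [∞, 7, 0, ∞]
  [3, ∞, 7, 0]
Closure =
  [0, 5, 8, 6]
  [5, 0, 3, 11]
  [12, 7, 0, 18]
  [3, 8, 7, 0]

This is the Floyd-Warshall all-pairs shortest-path computation. For each intermediate vertex k = 0, 1, …, 3, update dist[i][j] ← min(dist[i][j], dist[i][k] + dist[k][j]). The final matrix gives, for each (i, j), the minimum total weight of any directed path from i to j (possibly empty when i = j).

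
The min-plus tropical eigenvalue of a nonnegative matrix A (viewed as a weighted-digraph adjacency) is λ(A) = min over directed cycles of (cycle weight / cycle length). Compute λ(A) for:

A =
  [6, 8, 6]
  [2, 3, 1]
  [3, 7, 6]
λ(A) = 3

Enumerate directed cycles and compute their means (weight / length). Sample:
  cycle 0 → 0: weight = 6, length = 1, mean = 6/1 ≈ 6.000
  cycle 1 → 1: weight = 3, length = 1, mean = 3/1 ≈ 3.000
  cycle 2 → 2: weight = 6, length = 1, mean = 6/1 ≈ 6.000
  cycle 0 → 1 → 0: weight = 10, length = 2, mean = 10/2 ≈ 5.000
  cycle 0 → 2 → 0: weight = 9, length = 2, mean = 9/2 ≈ 4.500
  cycle 1 → 0 → 1: weight = 10, length = 2, mean = 10/2 ≈ 5.000
Minimum mean = 3.000, attained e.g. along the cycle 1 → 1 with weight 3 and length 1. So λ(A) = 3/1 = 3.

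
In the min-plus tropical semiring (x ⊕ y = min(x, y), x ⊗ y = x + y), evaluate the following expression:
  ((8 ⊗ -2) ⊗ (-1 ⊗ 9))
((8 ⊗ -2) ⊗ (-1 ⊗ 9)) = 14

Expand innermost to outermost. Recall ⊕ takes the minimum of its arguments and ⊗ takes their sum. Working out the expression ((8 ⊗ -2) ⊗ (-1 ⊗ 9)) gives 14.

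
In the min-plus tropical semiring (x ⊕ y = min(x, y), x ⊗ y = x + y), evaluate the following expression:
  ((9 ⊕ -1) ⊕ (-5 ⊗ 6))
((9 ⊕ -1) ⊕ (-5 ⊗ 6)) = -1

Expand innermost to outermost. Recall ⊕ takes the minimum of its arguments and ⊗ takes their sum. Working out the expression ((9 ⊕ -1) ⊕ (-5 ⊗ 6)) gives -1.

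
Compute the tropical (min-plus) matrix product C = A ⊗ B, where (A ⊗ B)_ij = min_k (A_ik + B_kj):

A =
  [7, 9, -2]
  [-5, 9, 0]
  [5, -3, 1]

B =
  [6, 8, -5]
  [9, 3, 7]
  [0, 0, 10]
A ⊗ B =
  [-2, -2, 2]
  [0, 0, -10]
  [1, 0, 0]

Apply the min-plus product entry-by-entry:
  C[0][0] = min over k of (A[0][0] + B[0][0] = 7 + 6 = 13, A[0][1] + B[1][0] = 9 + 9 = 18, A[0][2] + B[2][0] = -2 + 0 = -2) = -2 (attained at k = 2)
  C[0][1] = min over k of (A[0][0] + B[0][1] = 7 + 8 = 15, A[0][1] + B[1][1] = 9 + 3 = 12, A[0][2] + B[2][1] = -2 + 0 = -2) = -2 (attained at k = 2)
  C[0][2] = min over k of (A[0][0] + B[0][2] = 7 + -5 = 2, A[0][1] + B[1][2] = 9 + 7 = 16, A[0][2] + B[2][2] = -2 + 10 = 8) = 2 (attained at k = 0)
  C[1][0] = min over k of (A[1][0] + B[0][0] = -5 + 6 = 1, A[1][1] + B[1][0] = 9 + 9 = 18, A[1][2] + B[2][0] = 0 + 0 = 0) = 0 (attained at k = 2)
  C[1][1] = min over k of (A[1][0] + B[0][1] = -5 + 8 = 3, A[1][1] + B[1][1] = 9 + 3 = 12, A[1][2] + B[2][1] = 0 + 0 = 0) = 0 (attained at k = 2)
  C[1][2] = min over k of (A[1][0] + B[0][2] = -5 + -5 = -10, A[1][1] + B[1][2] = 9 + 7 = 16, A[1][2] + B[2][2] = 0 + 10 = 10) = -10 (attained at k = 0)
  C[2][0] = min over k of (A[2][0] + B[0][0] = 5 + 6 = 11, A[2][1] + B[1][0] = -3 + 9 = 6, A[2][2] + B[2][0] = 1 + 0 = 1) = 1 (attained at k = 2)
  C[2][1] = min over k of (A[2][0] + B[0][1] = 5 + 8 = 13, A[2][1] + B[1][1] = -3 + 3 = 0, A[2][2] + B[2][1] = 1 + 0 = 1) = 0 (attained at k = 1)
  C[2][2] = min over k of (A[2][0] + B[0][2] = 5 + -5 = 0, A[2][1] + B[1][2] = -3 + 7 = 4, A[2][2] + B[2][2] = 1 + 10 = 11) = 0 (attained at k = 0)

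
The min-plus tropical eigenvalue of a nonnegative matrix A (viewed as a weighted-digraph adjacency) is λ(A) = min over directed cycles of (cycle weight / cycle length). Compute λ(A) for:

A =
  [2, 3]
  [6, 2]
λ(A) = 2

Enumerate directed cycles and compute their means (weight / length). Sample:
  cycle 0 → 0: weight = 2, length = 1, mean = 2/1 ≈ 2.000
  cycle 1 → 1: weight = 2, length = 1, mean = 2/1 ≈ 2.000
  cycle 0 → 1 → 0: weight = 9, length = 2, mean = 9/2 ≈ 4.500
  cycle 1 → 0 → 1: weight = 9, length = 2, mean = 9/2 ≈ 4.500
Minimum mean = 2.000, attained e.g. along the cycle 0 → 0 with weight 2 and length 1. So λ(A) = 2/1 = 2.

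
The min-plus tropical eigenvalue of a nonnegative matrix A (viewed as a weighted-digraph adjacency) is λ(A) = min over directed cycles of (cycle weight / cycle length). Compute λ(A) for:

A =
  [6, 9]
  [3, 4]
λ(A) = 4

Enumerate directed cycles and compute their means (weight / length). Sample:
  cycle 0 → 0: weight = 6, length = 1, mean = 6/1 ≈ 6.000
  cycle 1 → 1: weight = 4, length = 1, mean = 4/1 ≈ 4.000
  cycle 0 → 1 → 0: weight = 12, length = 2, mean = 12/2 ≈ 6.000
  cycle 1 → 0 → 1: weight = 12, length = 2, mean = 12/2 ≈ 6.000
Minimum mean = 4.000, attained e.g. along the cycle 1 → 1 with weight 4 and length 1. So λ(A) = 4/1 = 4.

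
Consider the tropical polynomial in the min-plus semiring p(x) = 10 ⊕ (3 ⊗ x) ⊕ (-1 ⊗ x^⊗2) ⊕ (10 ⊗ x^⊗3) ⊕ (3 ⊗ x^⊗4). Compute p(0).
p(0) = -1

A tropical monomial a ⊗ x^⊗i evaluates to a + i · x. Evaluating each term at x = 0:
  Term 0 contributes 10 + 0 · 0 = 10
  Term 1 contributes 3 + 1 · 0 = 3
  Term 2 contributes -1 + 2 · 0 = -1
  Term 3 contributes 10 + 3 · 0 = 10
  Term 4 contributes 3 + 4 · 0 = 3
p(0) = ⊕ of these = min[10, 3, -1, 10, 3] = -1.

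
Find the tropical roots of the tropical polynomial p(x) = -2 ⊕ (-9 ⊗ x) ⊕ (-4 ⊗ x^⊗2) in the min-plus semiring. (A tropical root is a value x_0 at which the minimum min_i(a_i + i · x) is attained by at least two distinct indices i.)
Roots: {-5, 7}

Each tropical root is a break point of the lower envelope of the lines y = a_i + i · x (there are 3 lines, with slopes 0, 1, ..., 2). Only the lines that attain the minimum somewhere contribute to roots; other lines are dominated. Here the surviving (envelope) indices are i = 2, i = 1, i = 0.
Intersections between consecutive envelope lines give the roots: for adjacent envelope indices i < j the intersection is x = (a_i − a_j) / (j − i). Reading off the sorted break points: {-5, 7}.
Verification: at each break x_0, at least two indices attain the minimum of min_i(a_i + i · x_0).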